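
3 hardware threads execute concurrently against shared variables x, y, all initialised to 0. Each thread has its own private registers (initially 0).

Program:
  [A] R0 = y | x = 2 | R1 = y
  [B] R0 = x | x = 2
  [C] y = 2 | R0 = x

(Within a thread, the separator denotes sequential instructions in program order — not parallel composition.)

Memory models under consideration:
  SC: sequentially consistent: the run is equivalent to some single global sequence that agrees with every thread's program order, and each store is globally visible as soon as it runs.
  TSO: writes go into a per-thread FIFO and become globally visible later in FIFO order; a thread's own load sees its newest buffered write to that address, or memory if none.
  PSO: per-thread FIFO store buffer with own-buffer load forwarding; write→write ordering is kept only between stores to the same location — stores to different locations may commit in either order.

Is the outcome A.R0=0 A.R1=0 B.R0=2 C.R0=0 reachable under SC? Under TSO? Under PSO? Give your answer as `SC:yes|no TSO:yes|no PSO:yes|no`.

outcome vector order: (A.R0,A.R1,B.R0,C.R0)
[SC] allowed = {(0,0,0,2); (0,0,2,2); (0,2,0,0); (0,2,0,2); (0,2,2,0); (0,2,2,2); (2,2,0,0); (2,2,0,2); (2,2,2,0); (2,2,2,2)}
[TSO] allowed = {(0,0,0,0); (0,0,0,2); (0,0,2,0); (0,0,2,2); (0,2,0,0); (0,2,0,2); (0,2,2,0); (0,2,2,2); (2,2,0,0); (2,2,0,2); (2,2,2,0); (2,2,2,2)}
[PSO] allowed = {(0,0,0,0); (0,0,0,2); (0,0,2,0); (0,0,2,2); (0,2,0,0); (0,2,0,2); (0,2,2,0); (0,2,2,2); (2,2,0,0); (2,2,0,2); (2,2,2,0); (2,2,2,2)}
target (0,0,2,0) ∈ {TSO,PSO}

SC:no TSO:yes PSO:yes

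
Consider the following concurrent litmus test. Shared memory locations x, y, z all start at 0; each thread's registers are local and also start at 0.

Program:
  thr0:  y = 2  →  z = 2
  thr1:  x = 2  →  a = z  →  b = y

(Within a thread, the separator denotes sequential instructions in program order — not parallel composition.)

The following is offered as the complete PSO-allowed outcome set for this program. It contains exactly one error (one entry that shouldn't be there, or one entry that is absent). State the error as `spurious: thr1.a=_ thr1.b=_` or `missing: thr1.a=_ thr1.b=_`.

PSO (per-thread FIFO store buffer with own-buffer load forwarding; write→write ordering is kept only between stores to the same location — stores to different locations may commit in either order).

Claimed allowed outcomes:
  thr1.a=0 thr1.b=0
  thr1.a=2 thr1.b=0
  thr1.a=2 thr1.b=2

missing: thr1.a=0 thr1.b=2

outcome vector order: (thr1.a,thr1.b)
[PSO] allowed = {00, 02, 20, 22}
PSO∖claimed = {02}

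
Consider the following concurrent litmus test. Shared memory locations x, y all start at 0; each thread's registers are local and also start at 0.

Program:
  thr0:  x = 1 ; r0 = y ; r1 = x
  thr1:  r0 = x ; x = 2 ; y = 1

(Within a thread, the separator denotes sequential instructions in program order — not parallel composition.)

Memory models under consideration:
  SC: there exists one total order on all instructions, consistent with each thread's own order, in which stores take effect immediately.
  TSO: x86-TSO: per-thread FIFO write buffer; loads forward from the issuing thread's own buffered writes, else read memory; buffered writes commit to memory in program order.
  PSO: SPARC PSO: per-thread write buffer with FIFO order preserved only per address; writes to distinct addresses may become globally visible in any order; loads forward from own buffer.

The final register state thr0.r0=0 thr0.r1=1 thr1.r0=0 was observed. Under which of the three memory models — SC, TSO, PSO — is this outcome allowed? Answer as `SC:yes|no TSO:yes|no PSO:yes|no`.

outcome vector order: (thr0.r0,thr0.r1,thr1.r0)
under SC → (0,1,0), (0,1,1), (0,2,0), (0,2,1), (1,1,0), (1,2,0), (1,2,1)
under TSO → (0,1,0), (0,1,1), (0,2,0), (0,2,1), (1,1,0), (1,2,0), (1,2,1)
under PSO → (0,1,0), (0,1,1), (0,2,0), (0,2,1), (1,1,0), (1,1,1), (1,2,0), (1,2,1)
target (0,1,0) ∈ {SC,TSO,PSO}

SC:yes TSO:yes PSO:yes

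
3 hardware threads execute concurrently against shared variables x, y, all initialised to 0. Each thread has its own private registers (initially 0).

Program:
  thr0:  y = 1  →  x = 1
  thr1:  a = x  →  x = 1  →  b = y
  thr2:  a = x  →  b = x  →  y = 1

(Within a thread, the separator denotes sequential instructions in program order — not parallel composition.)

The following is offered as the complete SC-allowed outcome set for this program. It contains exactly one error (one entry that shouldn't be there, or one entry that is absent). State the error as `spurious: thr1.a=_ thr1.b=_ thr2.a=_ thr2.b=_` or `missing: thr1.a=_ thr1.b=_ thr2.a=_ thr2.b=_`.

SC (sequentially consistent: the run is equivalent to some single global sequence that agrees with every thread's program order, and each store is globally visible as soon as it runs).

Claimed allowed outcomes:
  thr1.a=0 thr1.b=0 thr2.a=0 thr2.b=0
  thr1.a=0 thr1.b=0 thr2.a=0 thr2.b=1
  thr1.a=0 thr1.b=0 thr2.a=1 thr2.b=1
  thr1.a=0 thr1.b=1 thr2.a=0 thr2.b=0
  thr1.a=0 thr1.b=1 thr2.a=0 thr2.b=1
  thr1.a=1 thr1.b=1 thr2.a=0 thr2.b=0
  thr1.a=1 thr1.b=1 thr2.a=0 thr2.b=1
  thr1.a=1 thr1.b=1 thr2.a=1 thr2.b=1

missing: thr1.a=0 thr1.b=1 thr2.a=1 thr2.b=1

outcome vector order: (thr1.a,thr1.b,thr2.a,thr2.b)
[SC] allowed = {0000 0001 0011 0100 0101 0111 1100 1101 1111}
SC∖claimed = {0111}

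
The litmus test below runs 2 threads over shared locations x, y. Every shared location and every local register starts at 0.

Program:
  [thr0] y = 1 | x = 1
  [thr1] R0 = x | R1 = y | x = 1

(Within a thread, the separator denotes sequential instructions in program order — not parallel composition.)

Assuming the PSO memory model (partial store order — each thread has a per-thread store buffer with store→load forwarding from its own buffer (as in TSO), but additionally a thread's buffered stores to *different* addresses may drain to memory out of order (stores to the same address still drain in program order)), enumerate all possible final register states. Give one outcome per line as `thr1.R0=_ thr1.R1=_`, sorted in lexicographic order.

outcome vector order: (thr1.R0,thr1.R1)
|PSO outcomes| = 4

thr1.R0=0 thr1.R1=0
thr1.R0=0 thr1.R1=1
thr1.R0=1 thr1.R1=0
thr1.R0=1 thr1.R1=1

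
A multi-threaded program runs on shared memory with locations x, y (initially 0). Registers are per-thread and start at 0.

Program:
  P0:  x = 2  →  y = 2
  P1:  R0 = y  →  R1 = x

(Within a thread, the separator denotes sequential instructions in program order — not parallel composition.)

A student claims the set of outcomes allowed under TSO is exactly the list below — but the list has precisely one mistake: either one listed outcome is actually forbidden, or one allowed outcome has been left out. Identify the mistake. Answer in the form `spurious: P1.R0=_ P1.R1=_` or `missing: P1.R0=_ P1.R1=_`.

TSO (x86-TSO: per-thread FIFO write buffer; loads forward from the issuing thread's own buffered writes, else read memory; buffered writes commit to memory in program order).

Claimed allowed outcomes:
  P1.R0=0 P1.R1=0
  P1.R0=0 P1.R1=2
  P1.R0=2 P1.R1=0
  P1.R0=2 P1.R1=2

outcome vector order: (P1.R0,P1.R1)
TSO: 3 outcomes — {0/0 0/2 2/2}
claimed∖TSO = {2/0}

spurious: P1.R0=2 P1.R1=0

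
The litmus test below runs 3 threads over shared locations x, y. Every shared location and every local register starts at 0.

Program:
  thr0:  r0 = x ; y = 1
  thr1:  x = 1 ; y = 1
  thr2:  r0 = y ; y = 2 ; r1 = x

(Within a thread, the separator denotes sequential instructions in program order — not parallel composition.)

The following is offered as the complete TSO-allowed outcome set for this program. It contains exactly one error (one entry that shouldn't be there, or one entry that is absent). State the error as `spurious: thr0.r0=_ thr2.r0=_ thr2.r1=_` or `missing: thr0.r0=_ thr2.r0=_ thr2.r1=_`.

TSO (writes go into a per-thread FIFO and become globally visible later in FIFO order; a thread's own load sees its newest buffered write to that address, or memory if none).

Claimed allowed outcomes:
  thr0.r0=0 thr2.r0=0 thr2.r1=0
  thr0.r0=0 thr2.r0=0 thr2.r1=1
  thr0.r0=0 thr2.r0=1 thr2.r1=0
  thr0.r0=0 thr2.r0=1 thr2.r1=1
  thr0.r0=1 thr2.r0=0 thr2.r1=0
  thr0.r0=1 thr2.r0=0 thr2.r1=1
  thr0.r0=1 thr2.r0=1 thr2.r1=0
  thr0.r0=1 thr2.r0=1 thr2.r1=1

outcome vector order: (thr0.r0,thr2.r0,thr2.r1)
TSO: 7 outcomes — {(0,0,0), (0,0,1), (0,1,0), (0,1,1), (1,0,0), (1,0,1), (1,1,1)}
claimed∖TSO = {(1,1,0)}

spurious: thr0.r0=1 thr2.r0=1 thr2.r1=0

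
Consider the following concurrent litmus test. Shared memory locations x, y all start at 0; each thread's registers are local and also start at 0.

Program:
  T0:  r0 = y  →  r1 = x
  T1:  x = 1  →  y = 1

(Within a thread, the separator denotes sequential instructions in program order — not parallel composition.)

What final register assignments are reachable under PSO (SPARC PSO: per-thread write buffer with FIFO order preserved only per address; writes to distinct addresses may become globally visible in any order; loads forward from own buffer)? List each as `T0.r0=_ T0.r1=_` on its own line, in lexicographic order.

T0.r0=0 T0.r1=0
T0.r0=0 T0.r1=1
T0.r0=1 T0.r1=0
T0.r0=1 T0.r1=1

outcome vector order: (T0.r0,T0.r1)
|PSO outcomes| = 4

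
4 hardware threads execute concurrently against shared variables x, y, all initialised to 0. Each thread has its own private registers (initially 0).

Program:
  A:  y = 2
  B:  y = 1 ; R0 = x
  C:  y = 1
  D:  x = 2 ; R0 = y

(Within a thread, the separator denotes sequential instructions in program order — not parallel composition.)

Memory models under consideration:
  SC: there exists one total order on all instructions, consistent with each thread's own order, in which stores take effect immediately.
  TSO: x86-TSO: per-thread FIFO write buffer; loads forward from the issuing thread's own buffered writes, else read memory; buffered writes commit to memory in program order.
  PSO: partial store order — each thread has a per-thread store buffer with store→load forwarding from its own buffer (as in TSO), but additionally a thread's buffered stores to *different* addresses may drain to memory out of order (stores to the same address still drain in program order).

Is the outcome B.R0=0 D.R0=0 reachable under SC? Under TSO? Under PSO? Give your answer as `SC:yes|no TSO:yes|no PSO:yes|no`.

SC:no TSO:yes PSO:yes

outcome vector order: (B.R0,D.R0)
SC: 5 outcomes — {01, 02, 20, 21, 22}
TSO: 6 outcomes — {00, 01, 02, 20, 21, 22}
PSO: 6 outcomes — {00, 01, 02, 20, 21, 22}
target 00 ∈ {TSO,PSO}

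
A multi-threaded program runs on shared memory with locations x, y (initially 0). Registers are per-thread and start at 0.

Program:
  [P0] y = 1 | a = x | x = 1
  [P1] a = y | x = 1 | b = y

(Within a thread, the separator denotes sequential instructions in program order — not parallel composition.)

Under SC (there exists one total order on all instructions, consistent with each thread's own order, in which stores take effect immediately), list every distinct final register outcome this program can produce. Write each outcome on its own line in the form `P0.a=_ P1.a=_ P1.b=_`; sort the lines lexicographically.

P0.a=0 P1.a=0 P1.b=1
P0.a=0 P1.a=1 P1.b=1
P0.a=1 P1.a=0 P1.b=0
P0.a=1 P1.a=0 P1.b=1
P0.a=1 P1.a=1 P1.b=1

outcome vector order: (P0.a,P1.a,P1.b)
|SC outcomes| = 5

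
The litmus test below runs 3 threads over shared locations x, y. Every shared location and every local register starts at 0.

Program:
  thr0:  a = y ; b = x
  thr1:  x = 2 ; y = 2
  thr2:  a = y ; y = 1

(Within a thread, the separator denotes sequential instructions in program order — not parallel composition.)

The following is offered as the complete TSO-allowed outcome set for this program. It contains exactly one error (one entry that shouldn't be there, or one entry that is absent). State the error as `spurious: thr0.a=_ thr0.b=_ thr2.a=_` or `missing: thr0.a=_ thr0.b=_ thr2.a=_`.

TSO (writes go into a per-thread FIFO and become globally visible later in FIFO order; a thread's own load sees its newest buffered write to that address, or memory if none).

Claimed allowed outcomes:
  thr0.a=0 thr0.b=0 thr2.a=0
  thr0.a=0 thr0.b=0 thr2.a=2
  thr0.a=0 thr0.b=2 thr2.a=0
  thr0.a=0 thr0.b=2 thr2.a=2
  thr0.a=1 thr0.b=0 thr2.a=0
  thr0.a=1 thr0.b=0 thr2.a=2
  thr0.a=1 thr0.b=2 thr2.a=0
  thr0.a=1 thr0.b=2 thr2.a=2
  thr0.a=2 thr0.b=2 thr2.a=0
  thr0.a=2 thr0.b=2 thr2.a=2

outcome vector order: (thr0.a,thr0.b,thr2.a)
[TSO] allowed = {<0 0 0> <0 0 2> <0 2 0> <0 2 2> <1 0 0> <1 2 0> <1 2 2> <2 2 0> <2 2 2>}
claimed∖TSO = {<1 0 2>}

spurious: thr0.a=1 thr0.b=0 thr2.a=2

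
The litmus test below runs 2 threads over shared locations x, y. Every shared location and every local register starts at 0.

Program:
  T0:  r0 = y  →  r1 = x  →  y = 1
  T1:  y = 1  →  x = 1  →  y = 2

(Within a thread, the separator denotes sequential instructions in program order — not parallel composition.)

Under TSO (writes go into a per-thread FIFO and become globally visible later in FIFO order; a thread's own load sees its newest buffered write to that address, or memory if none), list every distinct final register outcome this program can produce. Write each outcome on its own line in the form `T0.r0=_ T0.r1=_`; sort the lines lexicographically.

outcome vector order: (T0.r0,T0.r1)
|TSO outcomes| = 5

T0.r0=0 T0.r1=0
T0.r0=0 T0.r1=1
T0.r0=1 T0.r1=0
T0.r0=1 T0.r1=1
T0.r0=2 T0.r1=1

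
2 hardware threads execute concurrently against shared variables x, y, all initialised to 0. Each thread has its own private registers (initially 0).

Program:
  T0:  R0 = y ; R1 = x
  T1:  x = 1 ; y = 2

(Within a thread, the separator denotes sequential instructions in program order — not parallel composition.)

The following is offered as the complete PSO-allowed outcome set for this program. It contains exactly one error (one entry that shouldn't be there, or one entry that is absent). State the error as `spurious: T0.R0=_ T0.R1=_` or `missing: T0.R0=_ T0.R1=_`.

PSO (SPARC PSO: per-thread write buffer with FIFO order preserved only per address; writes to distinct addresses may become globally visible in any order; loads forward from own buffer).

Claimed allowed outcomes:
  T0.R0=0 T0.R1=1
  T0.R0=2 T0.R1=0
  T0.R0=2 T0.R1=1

missing: T0.R0=0 T0.R1=0

outcome vector order: (T0.R0,T0.R1)
PSO: 4 outcomes — {<0 0>, <0 1>, <2 0>, <2 1>}
PSO∖claimed = {<0 0>}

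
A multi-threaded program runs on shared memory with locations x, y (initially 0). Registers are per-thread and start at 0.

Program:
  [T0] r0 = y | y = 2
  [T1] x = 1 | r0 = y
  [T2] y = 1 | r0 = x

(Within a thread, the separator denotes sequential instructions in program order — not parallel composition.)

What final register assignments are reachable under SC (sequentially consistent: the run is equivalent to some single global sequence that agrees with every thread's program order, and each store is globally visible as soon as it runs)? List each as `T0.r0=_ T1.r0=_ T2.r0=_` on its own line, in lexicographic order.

T0.r0=0 T1.r0=0 T2.r0=1
T0.r0=0 T1.r0=1 T2.r0=0
T0.r0=0 T1.r0=1 T2.r0=1
T0.r0=0 T1.r0=2 T2.r0=0
T0.r0=0 T1.r0=2 T2.r0=1
T0.r0=1 T1.r0=0 T2.r0=1
T0.r0=1 T1.r0=1 T2.r0=0
T0.r0=1 T1.r0=1 T2.r0=1
T0.r0=1 T1.r0=2 T2.r0=0
T0.r0=1 T1.r0=2 T2.r0=1

outcome vector order: (T0.r0,T1.r0,T2.r0)
|SC outcomes| = 10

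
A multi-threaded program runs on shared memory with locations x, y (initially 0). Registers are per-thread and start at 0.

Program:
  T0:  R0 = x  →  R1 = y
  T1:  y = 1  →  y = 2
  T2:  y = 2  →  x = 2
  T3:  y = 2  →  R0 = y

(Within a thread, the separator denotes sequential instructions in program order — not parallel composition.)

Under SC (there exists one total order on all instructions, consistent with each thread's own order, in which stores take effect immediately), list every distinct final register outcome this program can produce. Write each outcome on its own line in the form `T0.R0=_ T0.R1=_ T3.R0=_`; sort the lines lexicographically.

outcome vector order: (T0.R0,T0.R1,T3.R0)
|SC outcomes| = 10

T0.R0=0 T0.R1=0 T3.R0=1
T0.R0=0 T0.R1=0 T3.R0=2
T0.R0=0 T0.R1=1 T3.R0=1
T0.R0=0 T0.R1=1 T3.R0=2
T0.R0=0 T0.R1=2 T3.R0=1
T0.R0=0 T0.R1=2 T3.R0=2
T0.R0=2 T0.R1=1 T3.R0=1
T0.R0=2 T0.R1=1 T3.R0=2
T0.R0=2 T0.R1=2 T3.R0=1
T0.R0=2 T0.R1=2 T3.R0=2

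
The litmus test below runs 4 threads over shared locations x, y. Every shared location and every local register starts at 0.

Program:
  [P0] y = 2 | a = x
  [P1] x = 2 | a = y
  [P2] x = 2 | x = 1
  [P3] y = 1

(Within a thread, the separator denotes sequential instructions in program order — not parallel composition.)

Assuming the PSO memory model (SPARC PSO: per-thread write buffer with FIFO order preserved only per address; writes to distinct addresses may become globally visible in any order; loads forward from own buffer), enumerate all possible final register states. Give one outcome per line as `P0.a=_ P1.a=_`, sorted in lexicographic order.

outcome vector order: (P0.a,P1.a)
|PSO outcomes| = 9

P0.a=0 P1.a=0
P0.a=0 P1.a=1
P0.a=0 P1.a=2
P0.a=1 P1.a=0
P0.a=1 P1.a=1
P0.a=1 P1.a=2
P0.a=2 P1.a=0
P0.a=2 P1.a=1
P0.a=2 P1.a=2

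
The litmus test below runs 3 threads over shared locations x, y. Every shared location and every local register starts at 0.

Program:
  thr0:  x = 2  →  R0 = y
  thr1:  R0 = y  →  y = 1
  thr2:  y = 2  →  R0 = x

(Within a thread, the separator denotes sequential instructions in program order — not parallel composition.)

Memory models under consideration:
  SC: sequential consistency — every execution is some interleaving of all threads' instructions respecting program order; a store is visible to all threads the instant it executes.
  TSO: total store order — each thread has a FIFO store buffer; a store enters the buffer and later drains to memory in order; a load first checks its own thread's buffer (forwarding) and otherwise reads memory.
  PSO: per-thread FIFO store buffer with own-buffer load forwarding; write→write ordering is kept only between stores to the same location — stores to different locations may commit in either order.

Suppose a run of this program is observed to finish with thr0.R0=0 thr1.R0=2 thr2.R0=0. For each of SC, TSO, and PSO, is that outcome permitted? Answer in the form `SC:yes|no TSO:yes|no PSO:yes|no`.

SC:no TSO:yes PSO:yes

outcome vector order: (thr0.R0,thr1.R0,thr2.R0)
SC (10): 002 022 100 102 120 122 200 202 220 222
TSO (12): 000 002 020 022 100 102 120 122 200 202 220 222
PSO (12): 000 002 020 022 100 102 120 122 200 202 220 222
target 020 ∈ {TSO,PSO}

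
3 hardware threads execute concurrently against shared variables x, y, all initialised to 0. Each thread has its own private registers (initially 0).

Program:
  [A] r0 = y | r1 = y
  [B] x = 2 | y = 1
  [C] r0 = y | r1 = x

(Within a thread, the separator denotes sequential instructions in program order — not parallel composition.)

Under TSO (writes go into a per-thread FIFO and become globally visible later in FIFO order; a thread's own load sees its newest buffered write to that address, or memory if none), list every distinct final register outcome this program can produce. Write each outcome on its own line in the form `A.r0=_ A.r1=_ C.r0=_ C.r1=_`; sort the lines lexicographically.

outcome vector order: (A.r0,A.r1,C.r0,C.r1)
|TSO outcomes| = 9

A.r0=0 A.r1=0 C.r0=0 C.r1=0
A.r0=0 A.r1=0 C.r0=0 C.r1=2
A.r0=0 A.r1=0 C.r0=1 C.r1=2
A.r0=0 A.r1=1 C.r0=0 C.r1=0
A.r0=0 A.r1=1 C.r0=0 C.r1=2
A.r0=0 A.r1=1 C.r0=1 C.r1=2
A.r0=1 A.r1=1 C.r0=0 C.r1=0
A.r0=1 A.r1=1 C.r0=0 C.r1=2
A.r0=1 A.r1=1 C.r0=1 C.r1=2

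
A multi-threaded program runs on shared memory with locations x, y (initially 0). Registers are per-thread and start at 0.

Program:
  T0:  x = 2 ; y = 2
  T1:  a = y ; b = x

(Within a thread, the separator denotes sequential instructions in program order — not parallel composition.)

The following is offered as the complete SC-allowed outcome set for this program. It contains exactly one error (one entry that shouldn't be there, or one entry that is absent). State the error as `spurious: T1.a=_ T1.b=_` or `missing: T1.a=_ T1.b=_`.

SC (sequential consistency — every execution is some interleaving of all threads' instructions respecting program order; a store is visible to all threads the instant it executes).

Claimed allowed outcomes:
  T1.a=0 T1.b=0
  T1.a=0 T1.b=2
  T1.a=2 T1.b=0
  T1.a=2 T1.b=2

outcome vector order: (T1.a,T1.b)
[SC] allowed = {0/0 0/2 2/2}
claimed∖SC = {2/0}

spurious: T1.a=2 T1.b=0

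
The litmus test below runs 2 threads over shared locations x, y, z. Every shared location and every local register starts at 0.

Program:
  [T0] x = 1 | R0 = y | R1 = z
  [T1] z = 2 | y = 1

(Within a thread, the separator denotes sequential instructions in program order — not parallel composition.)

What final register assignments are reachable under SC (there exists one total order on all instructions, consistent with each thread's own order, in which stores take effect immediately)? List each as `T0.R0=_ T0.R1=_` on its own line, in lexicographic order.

outcome vector order: (T0.R0,T0.R1)
|SC outcomes| = 3

T0.R0=0 T0.R1=0
T0.R0=0 T0.R1=2
T0.R0=1 T0.R1=2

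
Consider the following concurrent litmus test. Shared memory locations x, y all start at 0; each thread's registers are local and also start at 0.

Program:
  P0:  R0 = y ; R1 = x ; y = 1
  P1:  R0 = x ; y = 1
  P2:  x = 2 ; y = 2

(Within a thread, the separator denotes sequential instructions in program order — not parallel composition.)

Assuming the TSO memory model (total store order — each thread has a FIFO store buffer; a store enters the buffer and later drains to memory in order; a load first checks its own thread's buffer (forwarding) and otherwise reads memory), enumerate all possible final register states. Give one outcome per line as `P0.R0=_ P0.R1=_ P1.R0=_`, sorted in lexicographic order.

P0.R0=0 P0.R1=0 P1.R0=0
P0.R0=0 P0.R1=0 P1.R0=2
P0.R0=0 P0.R1=2 P1.R0=0
P0.R0=0 P0.R1=2 P1.R0=2
P0.R0=1 P0.R1=0 P1.R0=0
P0.R0=1 P0.R1=2 P1.R0=0
P0.R0=1 P0.R1=2 P1.R0=2
P0.R0=2 P0.R1=2 P1.R0=0
P0.R0=2 P0.R1=2 P1.R0=2

outcome vector order: (P0.R0,P0.R1,P1.R0)
|TSO outcomes| = 9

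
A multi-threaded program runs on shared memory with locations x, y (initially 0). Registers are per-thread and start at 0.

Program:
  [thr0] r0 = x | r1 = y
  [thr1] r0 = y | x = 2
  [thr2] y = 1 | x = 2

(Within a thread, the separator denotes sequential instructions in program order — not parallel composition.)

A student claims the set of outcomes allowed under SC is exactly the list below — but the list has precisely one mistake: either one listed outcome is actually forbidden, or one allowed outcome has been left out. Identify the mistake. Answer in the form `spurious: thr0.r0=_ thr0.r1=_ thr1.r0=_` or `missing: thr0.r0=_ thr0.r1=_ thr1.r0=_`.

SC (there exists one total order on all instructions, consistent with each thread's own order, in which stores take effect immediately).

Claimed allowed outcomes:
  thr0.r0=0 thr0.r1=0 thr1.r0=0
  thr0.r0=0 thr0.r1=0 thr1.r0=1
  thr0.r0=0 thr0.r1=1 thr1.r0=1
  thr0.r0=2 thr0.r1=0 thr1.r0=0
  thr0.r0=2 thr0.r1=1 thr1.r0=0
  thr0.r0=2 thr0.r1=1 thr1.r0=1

missing: thr0.r0=0 thr0.r1=1 thr1.r0=0

outcome vector order: (thr0.r0,thr0.r1,thr1.r0)
SC: 7 outcomes — {<0 0 0>; <0 0 1>; <0 1 0>; <0 1 1>; <2 0 0>; <2 1 0>; <2 1 1>}
SC∖claimed = {<0 1 0>}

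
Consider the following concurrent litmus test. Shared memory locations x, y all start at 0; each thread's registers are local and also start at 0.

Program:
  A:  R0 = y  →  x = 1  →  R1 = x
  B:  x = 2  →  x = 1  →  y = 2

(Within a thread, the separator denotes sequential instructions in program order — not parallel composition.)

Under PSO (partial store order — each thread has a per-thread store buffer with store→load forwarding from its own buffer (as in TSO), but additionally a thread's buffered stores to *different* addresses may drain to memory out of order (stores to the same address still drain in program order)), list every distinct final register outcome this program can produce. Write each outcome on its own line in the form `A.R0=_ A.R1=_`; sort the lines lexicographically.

A.R0=0 A.R1=1
A.R0=0 A.R1=2
A.R0=2 A.R1=1
A.R0=2 A.R1=2

outcome vector order: (A.R0,A.R1)
|PSO outcomes| = 4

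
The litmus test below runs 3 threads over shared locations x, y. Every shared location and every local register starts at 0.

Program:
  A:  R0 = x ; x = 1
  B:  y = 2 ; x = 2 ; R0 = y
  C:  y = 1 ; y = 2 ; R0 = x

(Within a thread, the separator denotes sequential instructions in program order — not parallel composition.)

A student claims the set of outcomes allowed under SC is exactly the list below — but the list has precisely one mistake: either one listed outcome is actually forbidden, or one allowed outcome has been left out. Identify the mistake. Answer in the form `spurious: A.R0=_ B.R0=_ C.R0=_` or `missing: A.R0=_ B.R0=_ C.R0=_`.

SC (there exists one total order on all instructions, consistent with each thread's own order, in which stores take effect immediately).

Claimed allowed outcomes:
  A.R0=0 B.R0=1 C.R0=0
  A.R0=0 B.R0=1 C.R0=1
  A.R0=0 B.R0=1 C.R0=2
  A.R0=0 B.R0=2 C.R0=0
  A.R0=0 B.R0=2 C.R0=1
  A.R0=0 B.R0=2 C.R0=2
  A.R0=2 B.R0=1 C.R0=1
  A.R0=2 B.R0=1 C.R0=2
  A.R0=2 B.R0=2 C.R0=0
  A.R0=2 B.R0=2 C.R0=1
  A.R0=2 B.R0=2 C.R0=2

spurious: A.R0=0 B.R0=1 C.R0=0

outcome vector order: (A.R0,B.R0,C.R0)
under SC → <0 1 1>; <0 1 2>; <0 2 0>; <0 2 1>; <0 2 2>; <2 1 1>; <2 1 2>; <2 2 0>; <2 2 1>; <2 2 2>
claimed∖SC = {<0 1 0>}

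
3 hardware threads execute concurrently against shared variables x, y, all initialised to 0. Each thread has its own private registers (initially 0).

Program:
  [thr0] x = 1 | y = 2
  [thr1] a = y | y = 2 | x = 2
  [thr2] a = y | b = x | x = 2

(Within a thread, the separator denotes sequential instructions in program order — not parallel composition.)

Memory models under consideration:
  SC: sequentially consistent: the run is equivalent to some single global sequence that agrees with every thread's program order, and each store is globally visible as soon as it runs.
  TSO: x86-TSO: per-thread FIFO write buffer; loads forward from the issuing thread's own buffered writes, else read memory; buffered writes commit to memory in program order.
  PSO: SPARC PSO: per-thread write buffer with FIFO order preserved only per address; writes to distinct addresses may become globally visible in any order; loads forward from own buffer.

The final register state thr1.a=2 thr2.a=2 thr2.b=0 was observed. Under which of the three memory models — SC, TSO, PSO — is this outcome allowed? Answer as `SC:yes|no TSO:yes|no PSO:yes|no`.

outcome vector order: (thr1.a,thr2.a,thr2.b)
SC (11): 0/0/0; 0/0/1; 0/0/2; 0/2/0; 0/2/1; 0/2/2; 2/0/0; 2/0/1; 2/0/2; 2/2/1; 2/2/2
TSO (11): 0/0/0; 0/0/1; 0/0/2; 0/2/0; 0/2/1; 0/2/2; 2/0/0; 2/0/1; 2/0/2; 2/2/1; 2/2/2
PSO (12): 0/0/0; 0/0/1; 0/0/2; 0/2/0; 0/2/1; 0/2/2; 2/0/0; 2/0/1; 2/0/2; 2/2/0; 2/2/1; 2/2/2
target 2/2/0 ∈ {PSO}

SC:no TSO:no PSO:yes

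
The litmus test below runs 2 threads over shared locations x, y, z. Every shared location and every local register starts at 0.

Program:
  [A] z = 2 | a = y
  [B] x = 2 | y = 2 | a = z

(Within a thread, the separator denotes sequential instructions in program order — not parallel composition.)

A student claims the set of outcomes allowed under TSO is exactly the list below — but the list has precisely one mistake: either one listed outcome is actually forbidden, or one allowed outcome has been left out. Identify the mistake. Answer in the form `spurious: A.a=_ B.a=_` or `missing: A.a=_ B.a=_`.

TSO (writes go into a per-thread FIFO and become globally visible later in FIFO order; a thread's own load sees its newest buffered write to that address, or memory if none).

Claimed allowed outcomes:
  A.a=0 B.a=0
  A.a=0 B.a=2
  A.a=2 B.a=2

missing: A.a=2 B.a=0

outcome vector order: (A.a,B.a)
TSO: 4 outcomes — {(0,0), (0,2), (2,0), (2,2)}
TSO∖claimed = {(2,0)}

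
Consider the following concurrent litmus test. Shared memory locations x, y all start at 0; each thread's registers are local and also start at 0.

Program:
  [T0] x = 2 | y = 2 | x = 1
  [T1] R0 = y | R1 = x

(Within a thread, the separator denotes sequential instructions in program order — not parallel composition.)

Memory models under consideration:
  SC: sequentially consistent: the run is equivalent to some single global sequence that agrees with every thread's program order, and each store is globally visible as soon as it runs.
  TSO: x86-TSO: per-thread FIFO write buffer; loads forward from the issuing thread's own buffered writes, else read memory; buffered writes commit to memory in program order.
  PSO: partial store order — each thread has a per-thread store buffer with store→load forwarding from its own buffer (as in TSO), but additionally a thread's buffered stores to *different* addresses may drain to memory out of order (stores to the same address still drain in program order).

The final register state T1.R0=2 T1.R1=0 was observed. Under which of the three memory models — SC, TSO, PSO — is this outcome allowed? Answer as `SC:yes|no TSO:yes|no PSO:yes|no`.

outcome vector order: (T1.R0,T1.R1)
under SC → 00, 01, 02, 21, 22
under TSO → 00, 01, 02, 21, 22
under PSO → 00, 01, 02, 20, 21, 22
target 20 ∈ {PSO}

SC:no TSO:no PSO:yes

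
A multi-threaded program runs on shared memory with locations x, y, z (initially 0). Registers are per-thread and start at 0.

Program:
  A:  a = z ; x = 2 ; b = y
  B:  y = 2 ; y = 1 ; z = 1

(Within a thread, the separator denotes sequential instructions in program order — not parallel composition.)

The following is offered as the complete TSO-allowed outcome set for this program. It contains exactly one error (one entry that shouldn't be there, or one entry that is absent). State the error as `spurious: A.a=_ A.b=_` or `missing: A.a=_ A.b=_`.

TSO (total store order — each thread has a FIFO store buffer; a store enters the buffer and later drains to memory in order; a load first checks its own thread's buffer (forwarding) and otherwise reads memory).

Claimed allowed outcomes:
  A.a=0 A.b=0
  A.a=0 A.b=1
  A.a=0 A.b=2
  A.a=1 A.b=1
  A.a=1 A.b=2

spurious: A.a=1 A.b=2

outcome vector order: (A.a,A.b)
TSO (4): <0 0> <0 1> <0 2> <1 1>
claimed∖TSO = {<1 2>}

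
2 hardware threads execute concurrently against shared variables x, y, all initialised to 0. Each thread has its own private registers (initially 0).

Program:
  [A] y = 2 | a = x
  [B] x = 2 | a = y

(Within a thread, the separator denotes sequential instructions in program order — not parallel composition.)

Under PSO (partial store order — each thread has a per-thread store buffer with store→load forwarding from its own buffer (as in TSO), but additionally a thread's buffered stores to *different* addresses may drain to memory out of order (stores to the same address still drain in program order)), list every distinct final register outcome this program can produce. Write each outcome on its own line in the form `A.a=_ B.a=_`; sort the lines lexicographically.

outcome vector order: (A.a,B.a)
|PSO outcomes| = 4

A.a=0 B.a=0
A.a=0 B.a=2
A.a=2 B.a=0
A.a=2 B.a=2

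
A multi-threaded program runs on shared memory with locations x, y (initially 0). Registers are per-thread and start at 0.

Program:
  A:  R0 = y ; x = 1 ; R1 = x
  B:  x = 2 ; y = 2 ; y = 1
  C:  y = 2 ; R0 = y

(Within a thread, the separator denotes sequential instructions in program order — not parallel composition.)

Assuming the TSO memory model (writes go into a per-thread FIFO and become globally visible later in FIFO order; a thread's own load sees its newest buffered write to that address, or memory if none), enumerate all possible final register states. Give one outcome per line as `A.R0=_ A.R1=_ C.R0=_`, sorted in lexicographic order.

A.R0=0 A.R1=1 C.R0=1
A.R0=0 A.R1=1 C.R0=2
A.R0=0 A.R1=2 C.R0=1
A.R0=0 A.R1=2 C.R0=2
A.R0=1 A.R1=1 C.R0=1
A.R0=1 A.R1=1 C.R0=2
A.R0=2 A.R1=1 C.R0=1
A.R0=2 A.R1=1 C.R0=2
A.R0=2 A.R1=2 C.R0=1
A.R0=2 A.R1=2 C.R0=2

outcome vector order: (A.R0,A.R1,C.R0)
|TSO outcomes| = 10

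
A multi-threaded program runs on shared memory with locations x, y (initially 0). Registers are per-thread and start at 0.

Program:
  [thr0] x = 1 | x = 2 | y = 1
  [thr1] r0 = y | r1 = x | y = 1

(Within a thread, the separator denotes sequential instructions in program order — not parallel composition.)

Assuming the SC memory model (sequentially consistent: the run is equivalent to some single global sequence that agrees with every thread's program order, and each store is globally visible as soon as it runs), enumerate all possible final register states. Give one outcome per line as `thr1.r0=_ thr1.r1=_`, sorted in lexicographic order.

outcome vector order: (thr1.r0,thr1.r1)
|SC outcomes| = 4

thr1.r0=0 thr1.r1=0
thr1.r0=0 thr1.r1=1
thr1.r0=0 thr1.r1=2
thr1.r0=1 thr1.r1=2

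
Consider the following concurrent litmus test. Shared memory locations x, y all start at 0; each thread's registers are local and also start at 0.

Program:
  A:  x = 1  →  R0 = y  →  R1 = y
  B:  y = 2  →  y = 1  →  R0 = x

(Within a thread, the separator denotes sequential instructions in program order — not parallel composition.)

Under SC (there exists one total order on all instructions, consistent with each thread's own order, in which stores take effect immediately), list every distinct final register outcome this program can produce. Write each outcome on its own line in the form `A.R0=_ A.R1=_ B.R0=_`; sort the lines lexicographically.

A.R0=0 A.R1=0 B.R0=1
A.R0=0 A.R1=1 B.R0=1
A.R0=0 A.R1=2 B.R0=1
A.R0=1 A.R1=1 B.R0=0
A.R0=1 A.R1=1 B.R0=1
A.R0=2 A.R1=1 B.R0=1
A.R0=2 A.R1=2 B.R0=1

outcome vector order: (A.R0,A.R1,B.R0)
|SC outcomes| = 7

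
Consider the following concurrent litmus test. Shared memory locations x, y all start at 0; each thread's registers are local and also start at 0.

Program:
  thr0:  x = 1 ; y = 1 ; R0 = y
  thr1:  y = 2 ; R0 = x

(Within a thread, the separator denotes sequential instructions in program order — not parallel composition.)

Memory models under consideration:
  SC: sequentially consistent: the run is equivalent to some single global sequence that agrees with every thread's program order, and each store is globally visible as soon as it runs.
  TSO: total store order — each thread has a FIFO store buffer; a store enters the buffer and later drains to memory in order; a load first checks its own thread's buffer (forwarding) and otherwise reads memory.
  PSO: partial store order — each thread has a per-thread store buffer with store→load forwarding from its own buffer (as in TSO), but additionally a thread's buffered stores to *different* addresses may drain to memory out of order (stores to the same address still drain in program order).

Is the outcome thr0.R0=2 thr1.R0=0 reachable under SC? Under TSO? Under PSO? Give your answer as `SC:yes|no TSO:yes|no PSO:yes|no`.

SC:no TSO:yes PSO:yes

outcome vector order: (thr0.R0,thr1.R0)
under SC → (1,0) (1,1) (2,1)
under TSO → (1,0) (1,1) (2,0) (2,1)
under PSO → (1,0) (1,1) (2,0) (2,1)
target (2,0) ∈ {TSO,PSO}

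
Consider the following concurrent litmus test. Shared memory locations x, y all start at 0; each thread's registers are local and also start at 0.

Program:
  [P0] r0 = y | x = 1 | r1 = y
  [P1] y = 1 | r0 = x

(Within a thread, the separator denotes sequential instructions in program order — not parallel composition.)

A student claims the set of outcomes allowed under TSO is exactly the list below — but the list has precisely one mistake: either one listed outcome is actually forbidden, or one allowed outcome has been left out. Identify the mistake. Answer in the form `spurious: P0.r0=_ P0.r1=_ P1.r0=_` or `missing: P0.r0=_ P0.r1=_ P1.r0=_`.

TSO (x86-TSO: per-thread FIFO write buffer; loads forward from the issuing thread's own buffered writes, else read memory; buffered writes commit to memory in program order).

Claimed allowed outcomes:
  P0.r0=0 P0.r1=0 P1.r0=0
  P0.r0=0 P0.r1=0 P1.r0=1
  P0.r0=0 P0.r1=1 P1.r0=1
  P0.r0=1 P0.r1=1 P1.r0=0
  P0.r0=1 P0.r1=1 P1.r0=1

outcome vector order: (P0.r0,P0.r1,P1.r0)
TSO (6): 0/0/0, 0/0/1, 0/1/0, 0/1/1, 1/1/0, 1/1/1
TSO∖claimed = {0/1/0}

missing: P0.r0=0 P0.r1=1 P1.r0=0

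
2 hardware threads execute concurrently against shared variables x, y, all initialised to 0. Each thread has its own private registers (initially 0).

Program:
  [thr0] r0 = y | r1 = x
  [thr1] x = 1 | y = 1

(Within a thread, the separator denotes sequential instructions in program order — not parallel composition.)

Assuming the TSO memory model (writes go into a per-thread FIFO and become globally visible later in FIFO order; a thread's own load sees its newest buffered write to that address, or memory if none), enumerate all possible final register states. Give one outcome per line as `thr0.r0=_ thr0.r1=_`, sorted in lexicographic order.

outcome vector order: (thr0.r0,thr0.r1)
|TSO outcomes| = 3

thr0.r0=0 thr0.r1=0
thr0.r0=0 thr0.r1=1
thr0.r0=1 thr0.r1=1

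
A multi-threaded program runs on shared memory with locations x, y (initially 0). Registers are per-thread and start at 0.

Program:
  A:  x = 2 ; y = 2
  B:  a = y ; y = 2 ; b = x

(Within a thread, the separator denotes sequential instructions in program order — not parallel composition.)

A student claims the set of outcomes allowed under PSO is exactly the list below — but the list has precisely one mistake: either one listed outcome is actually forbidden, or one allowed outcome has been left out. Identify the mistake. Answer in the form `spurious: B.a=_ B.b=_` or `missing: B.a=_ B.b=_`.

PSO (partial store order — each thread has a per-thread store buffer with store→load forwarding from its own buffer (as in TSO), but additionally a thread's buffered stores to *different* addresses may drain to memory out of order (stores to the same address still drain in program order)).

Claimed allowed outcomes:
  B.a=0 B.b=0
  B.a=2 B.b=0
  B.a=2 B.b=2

outcome vector order: (B.a,B.b)
[PSO] allowed = {0/0 0/2 2/0 2/2}
PSO∖claimed = {0/2}

missing: B.a=0 B.b=2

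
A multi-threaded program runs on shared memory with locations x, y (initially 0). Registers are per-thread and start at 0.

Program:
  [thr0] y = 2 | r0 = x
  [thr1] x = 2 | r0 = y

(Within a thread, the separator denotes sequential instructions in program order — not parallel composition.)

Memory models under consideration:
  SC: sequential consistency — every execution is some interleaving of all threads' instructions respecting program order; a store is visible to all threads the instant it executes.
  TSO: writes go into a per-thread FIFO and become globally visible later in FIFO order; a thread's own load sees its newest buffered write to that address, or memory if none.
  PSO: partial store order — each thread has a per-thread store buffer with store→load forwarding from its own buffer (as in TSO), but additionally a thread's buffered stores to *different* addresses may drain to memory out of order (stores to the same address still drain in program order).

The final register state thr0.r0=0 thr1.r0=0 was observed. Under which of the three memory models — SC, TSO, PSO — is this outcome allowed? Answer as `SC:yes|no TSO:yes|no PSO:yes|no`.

outcome vector order: (thr0.r0,thr1.r0)
SC: 3 outcomes — {<0 2> <2 0> <2 2>}
TSO: 4 outcomes — {<0 0> <0 2> <2 0> <2 2>}
PSO: 4 outcomes — {<0 0> <0 2> <2 0> <2 2>}
target <0 0> ∈ {TSO,PSO}

SC:no TSO:yes PSO:yes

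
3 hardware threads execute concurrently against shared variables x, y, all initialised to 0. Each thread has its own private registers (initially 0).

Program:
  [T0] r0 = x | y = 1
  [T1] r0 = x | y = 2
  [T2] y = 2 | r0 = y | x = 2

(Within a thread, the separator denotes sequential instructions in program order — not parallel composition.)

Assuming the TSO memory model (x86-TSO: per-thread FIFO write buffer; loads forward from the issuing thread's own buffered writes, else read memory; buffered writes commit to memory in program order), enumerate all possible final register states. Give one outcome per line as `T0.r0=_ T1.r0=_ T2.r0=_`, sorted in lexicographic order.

outcome vector order: (T0.r0,T1.r0,T2.r0)
|TSO outcomes| = 6

T0.r0=0 T1.r0=0 T2.r0=1
T0.r0=0 T1.r0=0 T2.r0=2
T0.r0=0 T1.r0=2 T2.r0=1
T0.r0=0 T1.r0=2 T2.r0=2
T0.r0=2 T1.r0=0 T2.r0=2
T0.r0=2 T1.r0=2 T2.r0=2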